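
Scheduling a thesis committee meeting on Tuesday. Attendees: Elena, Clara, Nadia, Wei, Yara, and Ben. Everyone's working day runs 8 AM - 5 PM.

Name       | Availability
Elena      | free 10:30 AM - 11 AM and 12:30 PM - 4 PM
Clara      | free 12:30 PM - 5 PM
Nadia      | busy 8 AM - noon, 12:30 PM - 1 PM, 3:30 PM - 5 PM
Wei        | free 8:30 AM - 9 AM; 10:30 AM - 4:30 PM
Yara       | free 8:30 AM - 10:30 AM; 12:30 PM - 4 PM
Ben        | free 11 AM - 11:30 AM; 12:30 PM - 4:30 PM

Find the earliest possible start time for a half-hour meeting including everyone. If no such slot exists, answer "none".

Elena free: 10:30-11:00, 12:30-16:00.
Clara free: 12:30-17:00.
Nadia free: 12:00-12:30, 13:00-15:30 (invert busy blocks within the working day).
Wei free: 08:30-09:00, 10:30-16:30.
Yara free: 08:30-10:30, 12:30-16:00.
Ben free: 11:00-11:30, 12:30-16:30.
Elena ∩ Clara: 12:30-16:00.
Elena ∩ Clara ∩ Nadia: 13:00-15:30.
Elena ∩ Clara ∩ Nadia ∩ Wei: 13:00-15:30.
Elena ∩ Clara ∩ Nadia ∩ Wei ∩ Yara: 13:00-15:30.
Elena ∩ Clara ∩ Nadia ∩ Wei ∩ Yara ∩ Ben: 13:00-15:30.
The first common window of at least 30 minutes is 13:00-15:30, so the earliest start is 13:00.

13:00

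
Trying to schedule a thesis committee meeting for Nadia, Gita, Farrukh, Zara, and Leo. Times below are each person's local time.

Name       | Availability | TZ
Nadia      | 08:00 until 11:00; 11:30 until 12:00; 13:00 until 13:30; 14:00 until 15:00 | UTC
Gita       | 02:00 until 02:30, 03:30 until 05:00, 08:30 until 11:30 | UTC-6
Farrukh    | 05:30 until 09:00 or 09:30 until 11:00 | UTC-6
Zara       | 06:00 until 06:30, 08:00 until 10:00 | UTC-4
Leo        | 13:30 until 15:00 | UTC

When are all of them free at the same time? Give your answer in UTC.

none

Nadia in UTC: 08:00-11:00, 11:30-12:00, 13:00-13:30, 14:00-15:00.
Gita in UTC: 08:00-08:30, 09:30-11:00, 14:30-17:30 (add 6h to convert from UTC-6).
Farrukh in UTC: 11:30-15:00, 15:30-17:00 (add 6h to convert from UTC-6).
Zara in UTC: 10:00-10:30, 12:00-14:00 (add 4h to convert from UTC-4).
Leo in UTC: 13:30-15:00.
Nadia ∩ Gita: 08:00-08:30, 09:30-11:00, 14:30-15:00.
Nadia ∩ Gita ∩ Farrukh: 14:30-15:00.
Nadia ∩ Gita ∩ Farrukh ∩ Zara: ∅.
Nadia ∩ Gita ∩ Farrukh ∩ Zara ∩ Leo: ∅.
There is no time when everyone is free.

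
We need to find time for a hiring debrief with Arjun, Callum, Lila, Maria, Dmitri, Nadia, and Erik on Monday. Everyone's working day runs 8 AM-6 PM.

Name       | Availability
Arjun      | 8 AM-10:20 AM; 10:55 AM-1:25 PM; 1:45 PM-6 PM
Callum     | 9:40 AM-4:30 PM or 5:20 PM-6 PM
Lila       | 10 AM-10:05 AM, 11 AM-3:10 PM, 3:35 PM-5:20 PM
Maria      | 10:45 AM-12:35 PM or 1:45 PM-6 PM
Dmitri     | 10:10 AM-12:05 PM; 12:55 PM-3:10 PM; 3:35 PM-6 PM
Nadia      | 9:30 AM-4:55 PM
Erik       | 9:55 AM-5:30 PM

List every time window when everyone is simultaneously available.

11:00-12:05, 13:45-15:10, 15:35-16:30

Arjun ∩ Callum: 09:40-10:20, 10:55-13:25, 13:45-16:30, 17:20-18:00.
Arjun ∩ Callum ∩ Lila: 10:00-10:05, 11:00-13:25, 13:45-15:10, 15:35-16:30.
Arjun ∩ Callum ∩ Lila ∩ Maria: 11:00-12:35, 13:45-15:10, 15:35-16:30.
Arjun ∩ Callum ∩ Lila ∩ Maria ∩ Dmitri: 11:00-12:05, 13:45-15:10, 15:35-16:30.
Arjun ∩ Callum ∩ Lila ∩ Maria ∩ Dmitri ∩ Nadia: 11:00-12:05, 13:45-15:10, 15:35-16:30.
Arjun ∩ Callum ∩ Lila ∩ Maria ∩ Dmitri ∩ Nadia ∩ Erik: 11:00-12:05, 13:45-15:10, 15:35-16:30.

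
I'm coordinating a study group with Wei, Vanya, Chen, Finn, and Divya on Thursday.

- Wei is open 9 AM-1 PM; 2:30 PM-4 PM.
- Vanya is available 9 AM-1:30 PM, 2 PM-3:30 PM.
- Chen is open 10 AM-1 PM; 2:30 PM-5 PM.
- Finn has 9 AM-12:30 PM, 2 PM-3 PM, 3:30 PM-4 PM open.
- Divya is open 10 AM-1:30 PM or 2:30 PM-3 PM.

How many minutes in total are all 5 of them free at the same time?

Wei ∩ Vanya: 09:00-13:00, 14:30-15:30.
Wei ∩ Vanya ∩ Chen: 10:00-13:00, 14:30-15:30.
Wei ∩ Vanya ∩ Chen ∩ Finn: 10:00-12:30, 14:30-15:00.
Wei ∩ Vanya ∩ Chen ∩ Finn ∩ Divya: 10:00-12:30, 14:30-15:00.
Summing the common windows: 150 + 30 = 180 minutes.

180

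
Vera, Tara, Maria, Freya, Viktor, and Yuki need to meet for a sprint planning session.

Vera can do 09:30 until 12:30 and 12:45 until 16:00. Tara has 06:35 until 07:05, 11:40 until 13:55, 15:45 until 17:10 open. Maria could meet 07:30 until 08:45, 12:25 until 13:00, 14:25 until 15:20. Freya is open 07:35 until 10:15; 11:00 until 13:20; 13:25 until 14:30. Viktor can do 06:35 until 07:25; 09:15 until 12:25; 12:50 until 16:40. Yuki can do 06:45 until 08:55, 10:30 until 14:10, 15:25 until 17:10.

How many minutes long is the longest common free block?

10

Vera ∩ Tara: 11:40-12:30, 12:45-13:55, 15:45-16:00.
Vera ∩ Tara ∩ Maria: 12:25-12:30, 12:45-13:00.
Vera ∩ Tara ∩ Maria ∩ Freya: 12:25-12:30, 12:45-13:00.
Vera ∩ Tara ∩ Maria ∩ Freya ∩ Viktor: 12:50-13:00.
Vera ∩ Tara ∩ Maria ∩ Freya ∩ Viktor ∩ Yuki: 12:50-13:00.
The longest is 12:50-13:00 at 10 minutes.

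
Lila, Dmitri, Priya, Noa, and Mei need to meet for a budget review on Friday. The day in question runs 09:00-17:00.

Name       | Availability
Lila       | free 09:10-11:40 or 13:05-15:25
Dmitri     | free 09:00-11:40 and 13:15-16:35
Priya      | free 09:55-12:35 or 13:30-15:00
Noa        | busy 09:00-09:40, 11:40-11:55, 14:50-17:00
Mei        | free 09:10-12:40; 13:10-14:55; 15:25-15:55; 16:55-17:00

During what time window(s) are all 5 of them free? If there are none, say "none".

Lila free: 09:10-11:40, 13:05-15:25.
Dmitri free: 09:00-11:40, 13:15-16:35.
Priya free: 09:55-12:35, 13:30-15:00.
Noa free: 09:40-11:40, 11:55-14:50 (invert busy blocks within the working day).
Mei free: 09:10-12:40, 13:10-14:55, 15:25-15:55, 16:55-17:00.
Lila ∩ Dmitri: 09:10-11:40, 13:15-15:25.
Lila ∩ Dmitri ∩ Priya: 09:55-11:40, 13:30-15:00.
Lila ∩ Dmitri ∩ Priya ∩ Noa: 09:55-11:40, 13:30-14:50.
Lila ∩ Dmitri ∩ Priya ∩ Noa ∩ Mei: 09:55-11:40, 13:30-14:50.

09:55-11:40, 13:30-14:50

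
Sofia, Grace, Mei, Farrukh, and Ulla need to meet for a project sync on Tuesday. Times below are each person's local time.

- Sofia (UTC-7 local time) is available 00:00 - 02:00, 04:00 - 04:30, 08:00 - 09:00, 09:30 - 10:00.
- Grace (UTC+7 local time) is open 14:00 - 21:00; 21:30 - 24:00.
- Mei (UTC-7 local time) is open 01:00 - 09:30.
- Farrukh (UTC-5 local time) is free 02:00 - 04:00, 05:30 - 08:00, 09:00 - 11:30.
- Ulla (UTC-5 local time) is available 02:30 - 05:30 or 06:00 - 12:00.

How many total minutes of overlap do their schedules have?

150

Sofia in UTC: 07:00-09:00, 11:00-11:30, 15:00-16:00, 16:30-17:00 (add 7h to convert from UTC-7).
Grace in UTC: 07:00-14:00, 14:30-17:00 (subtract 7h to convert from UTC+7).
Mei in UTC: 08:00-16:30 (add 7h to convert from UTC-7).
Farrukh in UTC: 07:00-09:00, 10:30-13:00, 14:00-16:30 (add 5h to convert from UTC-5).
Ulla in UTC: 07:30-10:30, 11:00-17:00 (add 5h to convert from UTC-5).
Sofia ∩ Grace: 07:00-09:00, 11:00-11:30, 15:00-16:00, 16:30-17:00.
Sofia ∩ Grace ∩ Mei: 08:00-09:00, 11:00-11:30, 15:00-16:00.
Sofia ∩ Grace ∩ Mei ∩ Farrukh: 08:00-09:00, 11:00-11:30, 15:00-16:00.
Sofia ∩ Grace ∩ Mei ∩ Farrukh ∩ Ulla: 08:00-09:00, 11:00-11:30, 15:00-16:00.
So the common availability across everyone is 08:00-09:00, 11:00-11:30, 15:00-16:00.
Summing the common windows: 60 + 30 + 60 = 150 minutes.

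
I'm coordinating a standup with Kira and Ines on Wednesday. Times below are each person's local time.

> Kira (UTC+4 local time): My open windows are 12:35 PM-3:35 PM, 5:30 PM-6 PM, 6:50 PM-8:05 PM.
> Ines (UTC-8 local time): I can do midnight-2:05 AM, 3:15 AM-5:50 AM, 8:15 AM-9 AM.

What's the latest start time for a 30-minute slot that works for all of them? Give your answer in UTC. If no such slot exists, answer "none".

09:35

Kira in UTC: 08:35-11:35, 13:30-14:00, 14:50-16:05 (subtract 4h to convert from UTC+4).
Ines in UTC: 08:00-10:05, 11:15-13:50, 16:15-17:00 (add 8h to convert from UTC-8).
Kira ∩ Ines: 08:35-10:05, 11:15-11:35, 13:30-13:50.
Those are the intersection windows.
The last common window of at least 30 minutes is 08:35-10:05; a 30-minute meeting can start as late as 09:35 and still end by 10:05.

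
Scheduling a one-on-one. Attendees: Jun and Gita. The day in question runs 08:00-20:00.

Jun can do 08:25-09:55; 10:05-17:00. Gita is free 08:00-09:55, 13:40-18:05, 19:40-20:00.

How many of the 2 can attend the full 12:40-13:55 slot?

1

Jun can make the full 12:40-13:55 slot — that's 1.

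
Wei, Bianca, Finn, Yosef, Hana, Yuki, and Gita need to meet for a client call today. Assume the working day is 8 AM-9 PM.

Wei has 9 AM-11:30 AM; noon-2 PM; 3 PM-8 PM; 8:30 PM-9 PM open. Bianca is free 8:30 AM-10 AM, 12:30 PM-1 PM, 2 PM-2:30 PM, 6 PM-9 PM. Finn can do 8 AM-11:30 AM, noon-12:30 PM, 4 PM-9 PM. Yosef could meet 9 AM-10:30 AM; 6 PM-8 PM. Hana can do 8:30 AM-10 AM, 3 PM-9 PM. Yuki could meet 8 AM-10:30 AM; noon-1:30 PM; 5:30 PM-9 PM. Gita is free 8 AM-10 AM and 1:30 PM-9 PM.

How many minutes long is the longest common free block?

Wei ∩ Bianca: 09:00-10:00, 12:30-13:00, 18:00-20:00, 20:30-21:00.
Wei ∩ Bianca ∩ Finn: 09:00-10:00, 18:00-20:00, 20:30-21:00.
Wei ∩ Bianca ∩ Finn ∩ Yosef: 09:00-10:00, 18:00-20:00.
Wei ∩ Bianca ∩ Finn ∩ Yosef ∩ Hana: 09:00-10:00, 18:00-20:00.
Wei ∩ Bianca ∩ Finn ∩ Yosef ∩ Hana ∩ Yuki: 09:00-10:00, 18:00-20:00.
Wei ∩ Bianca ∩ Finn ∩ Yosef ∩ Hana ∩ Yuki ∩ Gita: 09:00-10:00, 18:00-20:00.
So the common availability across everyone is 09:00-10:00, 18:00-20:00.
The longest is 18:00-20:00 at 120 minutes.

120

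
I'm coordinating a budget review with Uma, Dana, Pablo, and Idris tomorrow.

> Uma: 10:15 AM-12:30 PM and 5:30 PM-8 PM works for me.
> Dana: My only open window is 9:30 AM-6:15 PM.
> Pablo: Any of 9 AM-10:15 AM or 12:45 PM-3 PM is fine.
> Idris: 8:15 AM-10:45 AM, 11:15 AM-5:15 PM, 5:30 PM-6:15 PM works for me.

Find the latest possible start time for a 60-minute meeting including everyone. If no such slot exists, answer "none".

Uma ∩ Dana: 10:15-12:30, 17:30-18:15.
Uma ∩ Dana ∩ Pablo: ∅.
Uma ∩ Dana ∩ Pablo ∩ Idris: ∅.
There is no time when everyone is free.
No common window is at least 60 minutes long.

none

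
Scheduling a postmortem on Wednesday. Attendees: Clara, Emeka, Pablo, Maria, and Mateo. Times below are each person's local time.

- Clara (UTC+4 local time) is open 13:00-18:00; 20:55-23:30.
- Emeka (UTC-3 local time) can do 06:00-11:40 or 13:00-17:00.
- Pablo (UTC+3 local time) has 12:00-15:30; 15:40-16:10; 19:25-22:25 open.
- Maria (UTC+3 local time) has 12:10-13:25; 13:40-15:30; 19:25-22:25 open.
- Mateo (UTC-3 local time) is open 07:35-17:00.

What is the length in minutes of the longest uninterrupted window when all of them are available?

Clara in UTC: 09:00-14:00, 16:55-19:30 (subtract 4h to convert from UTC+4).
Emeka in UTC: 09:00-14:40, 16:00-20:00 (add 3h to convert from UTC-3).
Pablo in UTC: 09:00-12:30, 12:40-13:10, 16:25-19:25 (subtract 3h to convert from UTC+3).
Maria in UTC: 09:10-10:25, 10:40-12:30, 16:25-19:25 (subtract 3h to convert from UTC+3).
Mateo in UTC: 10:35-20:00 (add 3h to convert from UTC-3).
Clara ∩ Emeka: 09:00-14:00, 16:55-19:30.
Clara ∩ Emeka ∩ Pablo: 09:00-12:30, 12:40-13:10, 16:55-19:25.
Clara ∩ Emeka ∩ Pablo ∩ Maria: 09:10-10:25, 10:40-12:30, 16:55-19:25.
Clara ∩ Emeka ∩ Pablo ∩ Maria ∩ Mateo: 10:40-12:30, 16:55-19:25.
So the common availability across everyone is 10:40-12:30, 16:55-19:25.
The longest is 16:55-19:25 at 150 minutes.

150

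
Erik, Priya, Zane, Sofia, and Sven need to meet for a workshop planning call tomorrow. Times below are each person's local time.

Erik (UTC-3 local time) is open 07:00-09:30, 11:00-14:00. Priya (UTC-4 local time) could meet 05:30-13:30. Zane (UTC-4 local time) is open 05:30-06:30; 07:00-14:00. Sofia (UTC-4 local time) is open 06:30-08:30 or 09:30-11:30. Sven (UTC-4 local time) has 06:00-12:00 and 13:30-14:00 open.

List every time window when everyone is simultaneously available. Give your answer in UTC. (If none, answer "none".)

Erik in UTC: 10:00-12:30, 14:00-17:00 (add 3h to convert from UTC-3).
Priya in UTC: 09:30-17:30 (add 4h to convert from UTC-4).
Zane in UTC: 09:30-10:30, 11:00-18:00 (add 4h to convert from UTC-4).
Sofia in UTC: 10:30-12:30, 13:30-15:30 (add 4h to convert from UTC-4).
Sven in UTC: 10:00-16:00, 17:30-18:00 (add 4h to convert from UTC-4).
Erik ∩ Priya: 10:00-12:30, 14:00-17:00.
Erik ∩ Priya ∩ Zane: 10:00-10:30, 11:00-12:30, 14:00-17:00.
Erik ∩ Priya ∩ Zane ∩ Sofia: 11:00-12:30, 14:00-15:30.
Erik ∩ Priya ∩ Zane ∩ Sofia ∩ Sven: 11:00-12:30, 14:00-15:30.
So the common availability across everyone is 11:00-12:30, 14:00-15:30.

11:00-12:30, 14:00-15:30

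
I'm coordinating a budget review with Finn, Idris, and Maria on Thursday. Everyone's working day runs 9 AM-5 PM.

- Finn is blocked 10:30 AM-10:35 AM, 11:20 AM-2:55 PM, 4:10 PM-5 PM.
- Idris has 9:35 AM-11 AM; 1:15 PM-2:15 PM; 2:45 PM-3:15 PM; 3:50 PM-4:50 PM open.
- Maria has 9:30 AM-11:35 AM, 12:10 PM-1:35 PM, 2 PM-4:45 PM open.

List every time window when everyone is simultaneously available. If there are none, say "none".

09:35-10:30, 10:35-11:00, 14:55-15:15, 15:50-16:10

Finn free: 09:00-10:30, 10:35-11:20, 14:55-16:10 (invert busy blocks within the working day).
Idris free: 09:35-11:00, 13:15-14:15, 14:45-15:15, 15:50-16:50.
Maria free: 09:30-11:35, 12:10-13:35, 14:00-16:45.
Finn ∩ Idris: 09:35-10:30, 10:35-11:00, 14:55-15:15, 15:50-16:10.
Finn ∩ Idris ∩ Maria: 09:35-10:30, 10:35-11:00, 14:55-15:15, 15:50-16:10.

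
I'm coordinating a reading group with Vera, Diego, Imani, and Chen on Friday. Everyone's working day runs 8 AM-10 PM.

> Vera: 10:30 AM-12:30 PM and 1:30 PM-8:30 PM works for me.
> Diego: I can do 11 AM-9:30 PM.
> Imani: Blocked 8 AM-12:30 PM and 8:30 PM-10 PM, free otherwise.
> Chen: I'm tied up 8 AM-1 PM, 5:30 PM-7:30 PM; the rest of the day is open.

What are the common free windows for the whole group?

Vera free: 10:30-12:30, 13:30-20:30.
Diego free: 11:00-21:30.
Imani free: 12:30-20:30 (invert busy blocks within the working day).
Chen free: 13:00-17:30, 19:30-22:00 (invert busy blocks within the working day).
Vera ∩ Diego: 11:00-12:30, 13:30-20:30.
Vera ∩ Diego ∩ Imani: 13:30-20:30.
Vera ∩ Diego ∩ Imani ∩ Chen: 13:30-17:30, 19:30-20:30.

13:30-17:30, 19:30-20:30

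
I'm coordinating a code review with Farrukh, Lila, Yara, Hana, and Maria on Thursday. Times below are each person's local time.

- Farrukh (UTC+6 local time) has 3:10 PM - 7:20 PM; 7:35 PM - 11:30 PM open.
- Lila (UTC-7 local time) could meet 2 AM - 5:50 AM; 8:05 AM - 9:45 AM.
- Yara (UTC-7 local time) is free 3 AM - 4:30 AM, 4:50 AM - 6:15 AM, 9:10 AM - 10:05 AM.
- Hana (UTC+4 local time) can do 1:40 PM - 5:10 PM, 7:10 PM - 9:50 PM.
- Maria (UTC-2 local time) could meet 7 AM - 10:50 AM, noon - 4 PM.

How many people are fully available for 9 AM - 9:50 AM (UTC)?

2

Farrukh in UTC: 09:10-13:20, 13:35-17:30 (subtract 6h to convert from UTC+6).
Lila in UTC: 09:00-12:50, 15:05-16:45 (add 7h to convert from UTC-7).
Yara in UTC: 10:00-11:30, 11:50-13:15, 16:10-17:05 (add 7h to convert from UTC-7).
Hana in UTC: 09:40-13:10, 15:10-17:50 (subtract 4h to convert from UTC+4).
Maria in UTC: 09:00-12:50, 14:00-18:00 (add 2h to convert from UTC-2).
Lila and Maria can make the full 09:00-09:50 slot — that's 2.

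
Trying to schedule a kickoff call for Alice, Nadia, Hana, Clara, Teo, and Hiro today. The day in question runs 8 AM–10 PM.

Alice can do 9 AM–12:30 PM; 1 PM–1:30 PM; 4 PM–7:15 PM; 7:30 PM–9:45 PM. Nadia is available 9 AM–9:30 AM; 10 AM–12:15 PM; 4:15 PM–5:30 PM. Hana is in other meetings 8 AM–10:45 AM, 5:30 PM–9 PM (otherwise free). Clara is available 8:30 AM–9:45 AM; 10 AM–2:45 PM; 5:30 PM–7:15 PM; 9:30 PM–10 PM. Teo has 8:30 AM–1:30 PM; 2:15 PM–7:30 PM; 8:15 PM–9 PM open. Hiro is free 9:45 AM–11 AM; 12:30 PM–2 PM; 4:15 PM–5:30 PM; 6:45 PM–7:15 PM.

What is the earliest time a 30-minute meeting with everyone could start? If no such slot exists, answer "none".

Alice free: 09:00-12:30, 13:00-13:30, 16:00-19:15, 19:30-21:45.
Nadia free: 09:00-09:30, 10:00-12:15, 16:15-17:30.
Hana free: 10:45-17:30, 21:00-22:00 (invert busy blocks within the working day).
Clara free: 08:30-09:45, 10:00-14:45, 17:30-19:15, 21:30-22:00.
Teo free: 08:30-13:30, 14:15-19:30, 20:15-21:00.
Hiro free: 09:45-11:00, 12:30-14:00, 16:15-17:30, 18:45-19:15.
Alice ∩ Nadia: 09:00-09:30, 10:00-12:15, 16:15-17:30.
Alice ∩ Nadia ∩ Hana: 10:45-12:15, 16:15-17:30.
Alice ∩ Nadia ∩ Hana ∩ Clara: 10:45-12:15.
Alice ∩ Nadia ∩ Hana ∩ Clara ∩ Teo: 10:45-12:15.
Alice ∩ Nadia ∩ Hana ∩ Clara ∩ Teo ∩ Hiro: 10:45-11:00.
Those are the intersection windows.
No common window is at least 30 minutes long.

none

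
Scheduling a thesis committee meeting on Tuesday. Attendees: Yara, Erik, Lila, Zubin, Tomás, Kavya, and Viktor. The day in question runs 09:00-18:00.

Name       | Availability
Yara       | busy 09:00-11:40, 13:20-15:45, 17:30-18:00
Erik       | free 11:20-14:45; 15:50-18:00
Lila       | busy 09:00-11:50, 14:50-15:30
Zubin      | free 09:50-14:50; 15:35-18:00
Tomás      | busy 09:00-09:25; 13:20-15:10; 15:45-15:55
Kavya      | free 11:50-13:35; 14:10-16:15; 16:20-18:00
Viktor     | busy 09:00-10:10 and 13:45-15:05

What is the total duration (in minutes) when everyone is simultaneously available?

Yara free: 11:40-13:20, 15:45-17:30 (invert busy blocks within the working day).
Erik free: 11:20-14:45, 15:50-18:00.
Lila free: 11:50-14:50, 15:30-18:00 (invert busy blocks within the working day).
Zubin free: 09:50-14:50, 15:35-18:00.
Tomás free: 09:25-13:20, 15:10-15:45, 15:55-18:00 (invert busy blocks within the working day).
Kavya free: 11:50-13:35, 14:10-16:15, 16:20-18:00.
Viktor free: 10:10-13:45, 15:05-18:00 (invert busy blocks within the working day).
Yara ∩ Erik: 11:40-13:20, 15:50-17:30.
Yara ∩ Erik ∩ Lila: 11:50-13:20, 15:50-17:30.
Yara ∩ Erik ∩ Lila ∩ Zubin: 11:50-13:20, 15:50-17:30.
Yara ∩ Erik ∩ Lila ∩ Zubin ∩ Tomás: 11:50-13:20, 15:55-17:30.
Yara ∩ Erik ∩ Lila ∩ Zubin ∩ Tomás ∩ Kavya: 11:50-13:20, 15:55-16:15, 16:20-17:30.
Yara ∩ Erik ∩ Lila ∩ Zubin ∩ Tomás ∩ Kavya ∩ Viktor: 11:50-13:20, 15:55-16:15, 16:20-17:30.
Summing the common windows: 90 + 20 + 70 = 180 minutes.

180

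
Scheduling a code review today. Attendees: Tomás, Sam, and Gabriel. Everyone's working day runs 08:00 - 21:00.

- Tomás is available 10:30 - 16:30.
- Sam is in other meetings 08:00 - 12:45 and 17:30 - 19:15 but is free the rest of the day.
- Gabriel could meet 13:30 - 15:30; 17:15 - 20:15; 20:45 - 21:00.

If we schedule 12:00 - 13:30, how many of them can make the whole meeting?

1

Tomás free: 10:30-16:30.
Sam free: 12:45-17:30, 19:15-21:00 (invert busy blocks within the working day).
Gabriel free: 13:30-15:30, 17:15-20:15, 20:45-21:00.
Tomás can make the full 12:00-13:30 slot — that's 1.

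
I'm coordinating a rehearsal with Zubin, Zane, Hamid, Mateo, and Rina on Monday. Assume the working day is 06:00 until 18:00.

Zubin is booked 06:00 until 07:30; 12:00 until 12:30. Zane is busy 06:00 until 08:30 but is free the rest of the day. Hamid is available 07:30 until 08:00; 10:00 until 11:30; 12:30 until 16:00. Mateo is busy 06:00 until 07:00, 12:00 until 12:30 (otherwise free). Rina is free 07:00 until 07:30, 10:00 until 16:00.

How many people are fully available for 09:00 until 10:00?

Zubin free: 07:30-12:00, 12:30-18:00 (invert busy blocks within the working day).
Zane free: 08:30-18:00 (invert busy blocks within the working day).
Hamid free: 07:30-08:00, 10:00-11:30, 12:30-16:00.
Mateo free: 07:00-12:00, 12:30-18:00 (invert busy blocks within the working day).
Rina free: 07:00-07:30, 10:00-16:00.
Zubin, Zane, and Mateo can make the full 09:00-10:00 slot — that's 3.

3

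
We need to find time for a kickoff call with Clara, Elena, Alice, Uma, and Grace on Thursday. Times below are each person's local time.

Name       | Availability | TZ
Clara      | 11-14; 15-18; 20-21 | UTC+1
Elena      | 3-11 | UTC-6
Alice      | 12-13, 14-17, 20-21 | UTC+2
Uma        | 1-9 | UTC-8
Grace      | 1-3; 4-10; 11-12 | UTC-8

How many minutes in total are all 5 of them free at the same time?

180

Clara in UTC: 10:00-13:00, 14:00-17:00, 19:00-20:00 (subtract 1h to convert from UTC+1).
Elena in UTC: 09:00-17:00 (add 6h to convert from UTC-6).
Alice in UTC: 10:00-11:00, 12:00-15:00, 18:00-19:00 (subtract 2h to convert from UTC+2).
Uma in UTC: 09:00-17:00 (add 8h to convert from UTC-8).
Grace in UTC: 09:00-11:00, 12:00-18:00, 19:00-20:00 (add 8h to convert from UTC-8).
Clara ∩ Elena: 10:00-13:00, 14:00-17:00.
Clara ∩ Elena ∩ Alice: 10:00-11:00, 12:00-13:00, 14:00-15:00.
Clara ∩ Elena ∩ Alice ∩ Uma: 10:00-11:00, 12:00-13:00, 14:00-15:00.
Clara ∩ Elena ∩ Alice ∩ Uma ∩ Grace: 10:00-11:00, 12:00-13:00, 14:00-15:00.
Summing the common windows: 60 + 60 + 60 = 180 minutes.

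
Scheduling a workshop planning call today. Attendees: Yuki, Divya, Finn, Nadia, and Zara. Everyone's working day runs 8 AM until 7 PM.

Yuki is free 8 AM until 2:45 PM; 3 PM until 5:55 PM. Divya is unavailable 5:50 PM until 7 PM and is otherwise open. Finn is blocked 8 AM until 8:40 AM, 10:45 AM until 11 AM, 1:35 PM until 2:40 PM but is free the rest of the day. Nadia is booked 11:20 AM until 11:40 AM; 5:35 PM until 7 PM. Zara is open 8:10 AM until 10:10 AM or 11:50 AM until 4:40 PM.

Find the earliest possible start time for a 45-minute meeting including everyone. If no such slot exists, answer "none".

08:40

Yuki free: 08:00-14:45, 15:00-17:55.
Divya free: 08:00-17:50 (invert busy blocks within the working day).
Finn free: 08:40-10:45, 11:00-13:35, 14:40-19:00 (invert busy blocks within the working day).
Nadia free: 08:00-11:20, 11:40-17:35 (invert busy blocks within the working day).
Zara free: 08:10-10:10, 11:50-16:40.
Yuki ∩ Divya: 08:00-14:45, 15:00-17:50.
Yuki ∩ Divya ∩ Finn: 08:40-10:45, 11:00-13:35, 14:40-14:45, 15:00-17:50.
Yuki ∩ Divya ∩ Finn ∩ Nadia: 08:40-10:45, 11:00-11:20, 11:40-13:35, 14:40-14:45, 15:00-17:35.
Yuki ∩ Divya ∩ Finn ∩ Nadia ∩ Zara: 08:40-10:10, 11:50-13:35, 14:40-14:45, 15:00-16:40.
So the common availability across everyone is 08:40-10:10, 11:50-13:35, 14:40-14:45, 15:00-16:40.
The first common window of at least 45 minutes is 08:40-10:10, so the earliest start is 08:40.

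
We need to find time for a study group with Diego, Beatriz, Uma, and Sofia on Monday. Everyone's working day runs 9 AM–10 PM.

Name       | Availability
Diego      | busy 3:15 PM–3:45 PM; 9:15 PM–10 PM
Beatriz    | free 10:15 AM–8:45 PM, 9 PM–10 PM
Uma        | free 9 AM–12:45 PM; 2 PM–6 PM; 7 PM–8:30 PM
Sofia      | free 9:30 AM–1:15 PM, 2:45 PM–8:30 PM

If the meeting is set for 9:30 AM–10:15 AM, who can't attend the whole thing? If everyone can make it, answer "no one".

Beatriz

Diego free: 09:00-15:15, 15:45-21:15 (invert busy blocks within the working day).
Beatriz free: 10:15-20:45, 21:00-22:00.
Uma free: 09:00-12:45, 14:00-18:00, 19:00-20:30.
Sofia free: 09:30-13:15, 14:45-20:30.
Diego: free for 09:30-10:15. Beatriz: not fully free for 09:30-10:15. Uma: free for 09:30-10:15. Sofia: free for 09:30-10:15.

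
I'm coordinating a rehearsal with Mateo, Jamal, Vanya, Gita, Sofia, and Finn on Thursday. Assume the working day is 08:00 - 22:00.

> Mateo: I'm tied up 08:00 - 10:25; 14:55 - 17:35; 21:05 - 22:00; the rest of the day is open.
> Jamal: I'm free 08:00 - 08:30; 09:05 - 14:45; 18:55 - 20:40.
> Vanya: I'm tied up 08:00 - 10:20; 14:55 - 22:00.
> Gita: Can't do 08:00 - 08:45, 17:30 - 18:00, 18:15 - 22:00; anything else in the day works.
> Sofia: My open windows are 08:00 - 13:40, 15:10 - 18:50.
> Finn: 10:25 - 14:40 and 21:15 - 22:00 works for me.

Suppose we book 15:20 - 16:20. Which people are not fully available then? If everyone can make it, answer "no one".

Mateo free: 10:25-14:55, 17:35-21:05 (invert busy blocks within the working day).
Jamal free: 08:00-08:30, 09:05-14:45, 18:55-20:40.
Vanya free: 10:20-14:55 (invert busy blocks within the working day).
Gita free: 08:45-17:30, 18:00-18:15 (invert busy blocks within the working day).
Sofia free: 08:00-13:40, 15:10-18:50.
Finn free: 10:25-14:40, 21:15-22:00.
Mateo: not fully free for 15:20-16:20. Jamal: not fully free for 15:20-16:20. Vanya: not fully free for 15:20-16:20. Gita: free for 15:20-16:20. Sofia: free for 15:20-16:20. Finn: not fully free for 15:20-16:20.

Finn, Jamal, Mateo, Vanya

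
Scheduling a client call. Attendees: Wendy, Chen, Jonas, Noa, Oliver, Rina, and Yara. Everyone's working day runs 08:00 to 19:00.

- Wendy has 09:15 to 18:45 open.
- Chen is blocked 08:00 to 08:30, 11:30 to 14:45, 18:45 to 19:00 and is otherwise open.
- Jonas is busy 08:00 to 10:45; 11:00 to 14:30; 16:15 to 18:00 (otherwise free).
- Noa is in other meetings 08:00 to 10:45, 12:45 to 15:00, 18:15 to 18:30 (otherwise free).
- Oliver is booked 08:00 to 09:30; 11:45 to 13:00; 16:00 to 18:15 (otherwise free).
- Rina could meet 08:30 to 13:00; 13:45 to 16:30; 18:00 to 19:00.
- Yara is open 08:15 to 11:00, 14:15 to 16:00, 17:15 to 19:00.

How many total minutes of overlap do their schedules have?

90

Wendy free: 09:15-18:45.
Chen free: 08:30-11:30, 14:45-18:45 (invert busy blocks within the working day).
Jonas free: 10:45-11:00, 14:30-16:15, 18:00-19:00 (invert busy blocks within the working day).
Noa free: 10:45-12:45, 15:00-18:15, 18:30-19:00 (invert busy blocks within the working day).
Oliver free: 09:30-11:45, 13:00-16:00, 18:15-19:00 (invert busy blocks within the working day).
Rina free: 08:30-13:00, 13:45-16:30, 18:00-19:00.
Yara free: 08:15-11:00, 14:15-16:00, 17:15-19:00.
Wendy ∩ Chen: 09:15-11:30, 14:45-18:45.
Wendy ∩ Chen ∩ Jonas: 10:45-11:00, 14:45-16:15, 18:00-18:45.
Wendy ∩ Chen ∩ Jonas ∩ Noa: 10:45-11:00, 15:00-16:15, 18:00-18:15, 18:30-18:45.
Wendy ∩ Chen ∩ Jonas ∩ Noa ∩ Oliver: 10:45-11:00, 15:00-16:00, 18:30-18:45.
Wendy ∩ Chen ∩ Jonas ∩ Noa ∩ Oliver ∩ Rina: 10:45-11:00, 15:00-16:00, 18:30-18:45.
Wendy ∩ Chen ∩ Jonas ∩ Noa ∩ Oliver ∩ Rina ∩ Yara: 10:45-11:00, 15:00-16:00, 18:30-18:45.
Those are the intersection windows.
Summing the common windows: 15 + 60 + 15 = 90 minutes.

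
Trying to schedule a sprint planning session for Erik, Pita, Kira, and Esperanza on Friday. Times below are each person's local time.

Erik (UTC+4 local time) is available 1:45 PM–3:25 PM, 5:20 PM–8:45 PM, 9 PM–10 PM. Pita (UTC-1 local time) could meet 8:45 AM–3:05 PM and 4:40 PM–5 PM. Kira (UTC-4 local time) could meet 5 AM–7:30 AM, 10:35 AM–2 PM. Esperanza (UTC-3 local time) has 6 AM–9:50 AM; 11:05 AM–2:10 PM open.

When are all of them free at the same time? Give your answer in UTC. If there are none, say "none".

Erik in UTC: 09:45-11:25, 13:20-16:45, 17:00-18:00 (subtract 4h to convert from UTC+4).
Pita in UTC: 09:45-16:05, 17:40-18:00 (add 1h to convert from UTC-1).
Kira in UTC: 09:00-11:30, 14:35-18:00 (add 4h to convert from UTC-4).
Esperanza in UTC: 09:00-12:50, 14:05-17:10 (add 3h to convert from UTC-3).
Erik ∩ Pita: 09:45-11:25, 13:20-16:05, 17:40-18:00.
Erik ∩ Pita ∩ Kira: 09:45-11:25, 14:35-16:05, 17:40-18:00.
Erik ∩ Pita ∩ Kira ∩ Esperanza: 09:45-11:25, 14:35-16:05.

09:45-11:25, 14:35-16:05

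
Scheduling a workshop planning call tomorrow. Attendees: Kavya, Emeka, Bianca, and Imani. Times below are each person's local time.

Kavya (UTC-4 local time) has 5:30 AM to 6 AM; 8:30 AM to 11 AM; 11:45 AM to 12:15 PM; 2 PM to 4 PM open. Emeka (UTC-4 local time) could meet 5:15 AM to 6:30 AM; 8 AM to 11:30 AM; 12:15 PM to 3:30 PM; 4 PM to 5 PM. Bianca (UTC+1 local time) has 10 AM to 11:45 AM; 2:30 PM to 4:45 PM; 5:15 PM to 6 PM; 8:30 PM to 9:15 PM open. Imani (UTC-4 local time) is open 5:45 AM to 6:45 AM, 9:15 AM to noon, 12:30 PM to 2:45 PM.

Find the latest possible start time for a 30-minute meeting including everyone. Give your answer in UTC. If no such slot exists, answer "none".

Kavya in UTC: 09:30-10:00, 12:30-15:00, 15:45-16:15, 18:00-20:00 (add 4h to convert from UTC-4).
Emeka in UTC: 09:15-10:30, 12:00-15:30, 16:15-19:30, 20:00-21:00 (add 4h to convert from UTC-4).
Bianca in UTC: 09:00-10:45, 13:30-15:45, 16:15-17:00, 19:30-20:15 (subtract 1h to convert from UTC+1).
Imani in UTC: 09:45-10:45, 13:15-16:00, 16:30-18:45 (add 4h to convert from UTC-4).
Kavya ∩ Emeka: 09:30-10:00, 12:30-15:00, 18:00-19:30.
Kavya ∩ Emeka ∩ Bianca: 09:30-10:00, 13:30-15:00.
Kavya ∩ Emeka ∩ Bianca ∩ Imani: 09:45-10:00, 13:30-15:00.
The last common window of at least 30 minutes is 13:30-15:00; a 30-minute meeting can start as late as 14:30 and still end by 15:00.

14:30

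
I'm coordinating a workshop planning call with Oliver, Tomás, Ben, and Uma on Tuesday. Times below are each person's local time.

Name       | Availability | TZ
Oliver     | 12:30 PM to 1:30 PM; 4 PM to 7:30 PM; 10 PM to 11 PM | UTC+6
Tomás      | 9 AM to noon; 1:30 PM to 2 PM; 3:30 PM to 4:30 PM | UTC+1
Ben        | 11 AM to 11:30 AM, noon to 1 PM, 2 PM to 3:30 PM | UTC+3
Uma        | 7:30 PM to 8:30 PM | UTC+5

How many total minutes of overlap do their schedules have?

Oliver in UTC: 06:30-07:30, 10:00-13:30, 16:00-17:00 (subtract 6h to convert from UTC+6).
Tomás in UTC: 08:00-11:00, 12:30-13:00, 14:30-15:30 (subtract 1h to convert from UTC+1).
Ben in UTC: 08:00-08:30, 09:00-10:00, 11:00-12:30 (subtract 3h to convert from UTC+3).
Uma in UTC: 14:30-15:30 (subtract 5h to convert from UTC+5).
Oliver ∩ Tomás: 10:00-11:00, 12:30-13:00.
Oliver ∩ Tomás ∩ Ben: ∅.
Oliver ∩ Tomás ∩ Ben ∩ Uma: ∅.
There is no time when everyone is free.
There is no common window, so the total is 0 minutes.

0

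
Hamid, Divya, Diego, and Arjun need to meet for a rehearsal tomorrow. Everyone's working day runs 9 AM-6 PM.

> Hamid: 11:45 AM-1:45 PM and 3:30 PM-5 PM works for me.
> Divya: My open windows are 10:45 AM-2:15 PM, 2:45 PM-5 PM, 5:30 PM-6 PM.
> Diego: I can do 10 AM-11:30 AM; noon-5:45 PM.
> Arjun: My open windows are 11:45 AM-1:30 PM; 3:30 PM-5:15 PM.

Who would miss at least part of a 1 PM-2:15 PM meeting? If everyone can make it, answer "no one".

Arjun, Hamid

Hamid: not fully free for 13:00-14:15. Divya: free for 13:00-14:15. Diego: free for 13:00-14:15. Arjun: not fully free for 13:00-14:15.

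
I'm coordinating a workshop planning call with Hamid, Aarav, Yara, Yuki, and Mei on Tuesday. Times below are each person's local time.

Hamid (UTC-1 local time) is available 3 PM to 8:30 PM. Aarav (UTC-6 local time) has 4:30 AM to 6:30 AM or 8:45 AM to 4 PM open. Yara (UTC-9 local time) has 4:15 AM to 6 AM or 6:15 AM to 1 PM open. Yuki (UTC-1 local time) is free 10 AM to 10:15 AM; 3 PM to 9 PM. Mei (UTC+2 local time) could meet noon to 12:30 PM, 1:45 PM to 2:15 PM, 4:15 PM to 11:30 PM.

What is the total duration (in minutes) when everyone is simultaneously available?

330

Hamid in UTC: 16:00-21:30 (add 1h to convert from UTC-1).
Aarav in UTC: 10:30-12:30, 14:45-22:00 (add 6h to convert from UTC-6).
Yara in UTC: 13:15-15:00, 15:15-22:00 (add 9h to convert from UTC-9).
Yuki in UTC: 11:00-11:15, 16:00-22:00 (add 1h to convert from UTC-1).
Mei in UTC: 10:00-10:30, 11:45-12:15, 14:15-21:30 (subtract 2h to convert from UTC+2).
Hamid ∩ Aarav: 16:00-21:30.
Hamid ∩ Aarav ∩ Yara: 16:00-21:30.
Hamid ∩ Aarav ∩ Yara ∩ Yuki: 16:00-21:30.
Hamid ∩ Aarav ∩ Yara ∩ Yuki ∩ Mei: 16:00-21:30.
Those are the intersection windows.
That's a single block of 330 minutes.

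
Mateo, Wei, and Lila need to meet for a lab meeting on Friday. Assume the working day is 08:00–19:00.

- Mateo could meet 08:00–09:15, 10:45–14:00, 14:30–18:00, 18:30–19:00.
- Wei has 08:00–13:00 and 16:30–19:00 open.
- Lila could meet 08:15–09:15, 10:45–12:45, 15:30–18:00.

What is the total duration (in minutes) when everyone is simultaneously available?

Mateo ∩ Wei: 08:00-09:15, 10:45-13:00, 16:30-18:00, 18:30-19:00.
Mateo ∩ Wei ∩ Lila: 08:15-09:15, 10:45-12:45, 16:30-18:00.
Those are the intersection windows.
Summing the common windows: 60 + 120 + 90 = 270 minutes.

270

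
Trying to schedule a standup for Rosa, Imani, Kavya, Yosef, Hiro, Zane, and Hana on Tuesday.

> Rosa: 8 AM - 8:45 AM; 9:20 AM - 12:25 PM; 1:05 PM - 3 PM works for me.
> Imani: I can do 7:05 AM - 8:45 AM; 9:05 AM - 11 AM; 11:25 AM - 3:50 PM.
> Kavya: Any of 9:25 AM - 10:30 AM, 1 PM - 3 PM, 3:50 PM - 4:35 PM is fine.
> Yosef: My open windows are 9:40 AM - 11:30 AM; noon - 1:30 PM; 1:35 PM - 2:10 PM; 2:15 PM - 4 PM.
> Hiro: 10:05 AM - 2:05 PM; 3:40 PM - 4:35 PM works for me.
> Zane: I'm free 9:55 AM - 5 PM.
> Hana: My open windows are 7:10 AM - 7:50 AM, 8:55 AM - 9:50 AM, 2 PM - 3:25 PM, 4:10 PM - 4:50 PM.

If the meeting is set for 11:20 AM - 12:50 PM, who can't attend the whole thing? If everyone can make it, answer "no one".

Hana, Imani, Kavya, Rosa, Yosef

Rosa: not fully free for 11:20-12:50. Imani: not fully free for 11:20-12:50. Kavya: not fully free for 11:20-12:50. Yosef: not fully free for 11:20-12:50. Hiro: free for 11:20-12:50. Zane: free for 11:20-12:50. Hana: not fully free for 11:20-12:50.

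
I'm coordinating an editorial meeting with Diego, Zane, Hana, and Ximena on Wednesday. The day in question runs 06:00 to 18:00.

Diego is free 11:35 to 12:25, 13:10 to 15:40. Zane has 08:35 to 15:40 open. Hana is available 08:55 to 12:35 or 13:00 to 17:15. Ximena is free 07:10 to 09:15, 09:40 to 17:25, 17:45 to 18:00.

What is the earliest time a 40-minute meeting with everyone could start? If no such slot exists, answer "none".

11:35

Diego ∩ Zane: 11:35-12:25, 13:10-15:40.
Diego ∩ Zane ∩ Hana: 11:35-12:25, 13:10-15:40.
Diego ∩ Zane ∩ Hana ∩ Ximena: 11:35-12:25, 13:10-15:40.
The first common window of at least 40 minutes is 11:35-12:25, so the earliest start is 11:35.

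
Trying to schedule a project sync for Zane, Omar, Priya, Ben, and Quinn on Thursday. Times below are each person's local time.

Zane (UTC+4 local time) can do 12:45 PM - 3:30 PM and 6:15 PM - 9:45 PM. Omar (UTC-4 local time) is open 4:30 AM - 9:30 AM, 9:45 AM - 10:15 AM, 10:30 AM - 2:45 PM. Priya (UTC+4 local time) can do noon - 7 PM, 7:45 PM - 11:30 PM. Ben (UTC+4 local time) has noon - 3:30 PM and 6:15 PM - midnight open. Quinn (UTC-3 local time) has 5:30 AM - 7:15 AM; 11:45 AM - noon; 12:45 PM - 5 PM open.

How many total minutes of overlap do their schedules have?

Zane in UTC: 08:45-11:30, 14:15-17:45 (subtract 4h to convert from UTC+4).
Omar in UTC: 08:30-13:30, 13:45-14:15, 14:30-18:45 (add 4h to convert from UTC-4).
Priya in UTC: 08:00-15:00, 15:45-19:30 (subtract 4h to convert from UTC+4).
Ben in UTC: 08:00-11:30, 14:15-20:00 (subtract 4h to convert from UTC+4).
Quinn in UTC: 08:30-10:15, 14:45-15:00, 15:45-20:00 (add 3h to convert from UTC-3).
Zane ∩ Omar: 08:45-11:30, 14:30-17:45.
Zane ∩ Omar ∩ Priya: 08:45-11:30, 14:30-15:00, 15:45-17:45.
Zane ∩ Omar ∩ Priya ∩ Ben: 08:45-11:30, 14:30-15:00, 15:45-17:45.
Zane ∩ Omar ∩ Priya ∩ Ben ∩ Quinn: 08:45-10:15, 14:45-15:00, 15:45-17:45.
Summing the common windows: 90 + 15 + 120 = 225 minutes.

225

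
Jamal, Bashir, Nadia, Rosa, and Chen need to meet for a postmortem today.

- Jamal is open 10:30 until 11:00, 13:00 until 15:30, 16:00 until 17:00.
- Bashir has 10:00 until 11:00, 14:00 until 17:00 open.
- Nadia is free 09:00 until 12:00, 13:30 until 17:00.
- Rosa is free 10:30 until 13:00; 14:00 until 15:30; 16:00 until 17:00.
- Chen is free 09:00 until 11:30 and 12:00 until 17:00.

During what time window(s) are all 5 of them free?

10:30-11:00, 14:00-15:30, 16:00-17:00

Jamal ∩ Bashir: 10:30-11:00, 14:00-15:30, 16:00-17:00.
Jamal ∩ Bashir ∩ Nadia: 10:30-11:00, 14:00-15:30, 16:00-17:00.
Jamal ∩ Bashir ∩ Nadia ∩ Rosa: 10:30-11:00, 14:00-15:30, 16:00-17:00.
Jamal ∩ Bashir ∩ Nadia ∩ Rosa ∩ Chen: 10:30-11:00, 14:00-15:30, 16:00-17:00.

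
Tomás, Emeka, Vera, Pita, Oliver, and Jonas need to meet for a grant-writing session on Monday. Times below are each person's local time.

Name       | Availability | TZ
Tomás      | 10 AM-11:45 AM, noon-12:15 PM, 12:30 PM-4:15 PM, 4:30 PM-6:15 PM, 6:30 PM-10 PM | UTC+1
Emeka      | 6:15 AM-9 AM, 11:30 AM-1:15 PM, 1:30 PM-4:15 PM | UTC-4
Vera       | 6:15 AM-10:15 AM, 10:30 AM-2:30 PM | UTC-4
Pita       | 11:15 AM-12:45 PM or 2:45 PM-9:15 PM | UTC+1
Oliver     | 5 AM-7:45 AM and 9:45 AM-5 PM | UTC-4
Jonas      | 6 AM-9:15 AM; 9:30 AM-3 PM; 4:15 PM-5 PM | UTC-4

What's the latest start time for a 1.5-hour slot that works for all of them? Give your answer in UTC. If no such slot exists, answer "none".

Tomás in UTC: 09:00-10:45, 11:00-11:15, 11:30-15:15, 15:30-17:15, 17:30-21:00 (subtract 1h to convert from UTC+1).
Emeka in UTC: 10:15-13:00, 15:30-17:15, 17:30-20:15 (add 4h to convert from UTC-4).
Vera in UTC: 10:15-14:15, 14:30-18:30 (add 4h to convert from UTC-4).
Pita in UTC: 10:15-11:45, 13:45-20:15 (subtract 1h to convert from UTC+1).
Oliver in UTC: 09:00-11:45, 13:45-21:00 (add 4h to convert from UTC-4).
Jonas in UTC: 10:00-13:15, 13:30-19:00, 20:15-21:00 (add 4h to convert from UTC-4).
Tomás ∩ Emeka: 10:15-10:45, 11:00-11:15, 11:30-13:00, 15:30-17:15, 17:30-20:15.
Tomás ∩ Emeka ∩ Vera: 10:15-10:45, 11:00-11:15, 11:30-13:00, 15:30-17:15, 17:30-18:30.
Tomás ∩ Emeka ∩ Vera ∩ Pita: 10:15-10:45, 11:00-11:15, 11:30-11:45, 15:30-17:15, 17:30-18:30.
Tomás ∩ Emeka ∩ Vera ∩ Pita ∩ Oliver: 10:15-10:45, 11:00-11:15, 11:30-11:45, 15:30-17:15, 17:30-18:30.
Tomás ∩ Emeka ∩ Vera ∩ Pita ∩ Oliver ∩ Jonas: 10:15-10:45, 11:00-11:15, 11:30-11:45, 15:30-17:15, 17:30-18:30.
The last common window of at least 90 minutes is 15:30-17:15; a 90-minute meeting can start as late as 15:45 and still end by 17:15.

15:45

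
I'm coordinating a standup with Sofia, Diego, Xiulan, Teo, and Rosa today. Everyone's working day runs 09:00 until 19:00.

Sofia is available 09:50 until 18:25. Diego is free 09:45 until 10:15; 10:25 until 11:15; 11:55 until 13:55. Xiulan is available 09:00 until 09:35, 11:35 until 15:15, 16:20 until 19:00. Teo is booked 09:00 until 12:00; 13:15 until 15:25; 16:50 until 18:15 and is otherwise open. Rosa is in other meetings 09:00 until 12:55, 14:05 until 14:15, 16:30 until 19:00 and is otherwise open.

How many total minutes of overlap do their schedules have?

Sofia free: 09:50-18:25.
Diego free: 09:45-10:15, 10:25-11:15, 11:55-13:55.
Xiulan free: 09:00-09:35, 11:35-15:15, 16:20-19:00.
Teo free: 12:00-13:15, 15:25-16:50, 18:15-19:00 (invert busy blocks within the working day).
Rosa free: 12:55-14:05, 14:15-16:30 (invert busy blocks within the working day).
Sofia ∩ Diego: 09:50-10:15, 10:25-11:15, 11:55-13:55.
Sofia ∩ Diego ∩ Xiulan: 11:55-13:55.
Sofia ∩ Diego ∩ Xiulan ∩ Teo: 12:00-13:15.
Sofia ∩ Diego ∩ Xiulan ∩ Teo ∩ Rosa: 12:55-13:15.
Those are the intersection windows.
That's a single block of 20 minutes.

20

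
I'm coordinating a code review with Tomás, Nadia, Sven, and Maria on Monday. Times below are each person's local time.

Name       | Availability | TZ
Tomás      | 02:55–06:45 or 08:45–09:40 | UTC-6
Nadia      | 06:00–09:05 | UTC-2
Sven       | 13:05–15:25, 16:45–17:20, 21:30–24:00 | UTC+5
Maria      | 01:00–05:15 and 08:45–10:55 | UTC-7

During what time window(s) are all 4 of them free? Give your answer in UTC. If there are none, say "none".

Tomás in UTC: 08:55-12:45, 14:45-15:40 (add 6h to convert from UTC-6).
Nadia in UTC: 08:00-11:05 (add 2h to convert from UTC-2).
Sven in UTC: 08:05-10:25, 11:45-12:20, 16:30-19:00 (subtract 5h to convert from UTC+5).
Maria in UTC: 08:00-12:15, 15:45-17:55 (add 7h to convert from UTC-7).
Tomás ∩ Nadia: 08:55-11:05.
Tomás ∩ Nadia ∩ Sven: 08:55-10:25.
Tomás ∩ Nadia ∩ Sven ∩ Maria: 08:55-10:25.
Those are the intersection windows.

08:55-10:25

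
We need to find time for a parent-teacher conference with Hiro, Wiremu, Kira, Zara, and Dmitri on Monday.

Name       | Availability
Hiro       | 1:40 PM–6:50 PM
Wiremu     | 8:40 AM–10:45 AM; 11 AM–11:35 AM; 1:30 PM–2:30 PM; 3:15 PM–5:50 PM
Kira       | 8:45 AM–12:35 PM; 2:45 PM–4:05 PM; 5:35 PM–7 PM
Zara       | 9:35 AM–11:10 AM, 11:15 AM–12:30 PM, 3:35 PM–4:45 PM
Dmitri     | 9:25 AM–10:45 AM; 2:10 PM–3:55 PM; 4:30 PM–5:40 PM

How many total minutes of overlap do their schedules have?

Hiro ∩ Wiremu: 13:40-14:30, 15:15-17:50.
Hiro ∩ Wiremu ∩ Kira: 15:15-16:05, 17:35-17:50.
Hiro ∩ Wiremu ∩ Kira ∩ Zara: 15:35-16:05.
Hiro ∩ Wiremu ∩ Kira ∩ Zara ∩ Dmitri: 15:35-15:55.
So the common availability across everyone is 15:35-15:55.
That's a single block of 20 minutes.

20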